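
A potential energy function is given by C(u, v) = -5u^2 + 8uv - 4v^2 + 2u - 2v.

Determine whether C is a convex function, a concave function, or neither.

C is quadratic, so its Hessian is the constant matrix H = [[-10, 8], [8, -8]].
det(H) = 16, tr(H) = -18.
det(H) > 0 and tr(H) < 0, so H is negative definite everywhere: concave.

concave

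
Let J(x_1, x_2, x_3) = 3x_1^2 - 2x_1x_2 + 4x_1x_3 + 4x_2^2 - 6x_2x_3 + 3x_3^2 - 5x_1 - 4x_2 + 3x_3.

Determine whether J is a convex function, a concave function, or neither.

convex

J is quadratic, so its Hessian is the constant matrix H = [[6, -2, 4], [-2, 8, -6], [4, -6, 6]].
Leading principal minors: 6, 44, 16.
All positive ⇒ H ≻ 0 ⇒ convex.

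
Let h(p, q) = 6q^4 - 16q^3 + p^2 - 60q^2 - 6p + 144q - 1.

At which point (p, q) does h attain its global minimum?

(3, -2)

h(p,q) separates as A(p) + B(q) − 1, so its minimum is min A + min B − 1.
A'(p) = 2p - 6 vanishes at p ∈ {3}; B'(q) = 24(q - 3)(q - 1)(q + 2) vanishes at q ∈ {-2, 1, 3}.
Local minima of A (where A''>0): A(3)=-9. Local minima of B: B(-2)=-304, B(3)=-54.
So the global minimum of h is A(3) + B(-2) − 1 = -9 − 304 − 1 = -314, attained at (3, -2).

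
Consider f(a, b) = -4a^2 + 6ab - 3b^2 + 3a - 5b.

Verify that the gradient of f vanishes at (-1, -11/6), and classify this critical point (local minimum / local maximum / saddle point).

local maximum

∇f = (-8a + 6b + 3, 6a - 6b - 5); substituting (-1, -11/6) gives ∇f = (0, 0), so (-1, -11/6) is indeed a critical point.
The Hessian of f is constant: H = [[-8, 6], [6, -6]].
det(H) = (-8)·(-6) − 6² = 12.
det(H) > 0 and tr(H) = -14 < 0, so H is negative definite and the point is a local maximum.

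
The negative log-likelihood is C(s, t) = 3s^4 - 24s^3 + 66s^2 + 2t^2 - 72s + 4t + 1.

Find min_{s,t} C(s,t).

C(s,t) separates as P(s) + Q(t) + 1, so its minimum is min P + min Q + 1.
P'(s) = 12(s - 3)(s - 2)(s - 1) vanishes at s ∈ {1, 2, 3}; Q'(t) = 4(t + 1) vanishes at t ∈ {-1}.
Local minima of P (where P''>0): P(1)=-27, P(3)=-27. Local minima of Q: Q(-1)=-2.
So the global minimum of C is P(1) + Q(-1) + 1 = -27 − 2 + 1 = -28, attained at (1, -1).

-28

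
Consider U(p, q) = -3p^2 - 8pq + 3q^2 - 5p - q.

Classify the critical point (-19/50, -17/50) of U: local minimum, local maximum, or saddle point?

saddle point

The Hessian of U is constant: H = [[-6, -8], [-8, 6]].
det(H) = (-6)·6 − (-8)² = -100.
Since det(H) < 0, H is indefinite and the critical point is a saddle point.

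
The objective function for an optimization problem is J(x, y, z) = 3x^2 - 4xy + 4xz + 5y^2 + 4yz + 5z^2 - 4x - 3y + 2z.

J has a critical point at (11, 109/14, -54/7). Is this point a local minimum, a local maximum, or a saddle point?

local minimum

The Hessian is constant: H = [[6, -4, 4], [-4, 10, 4], [4, 4, 10]].
Leading principal minors: Δ₁ = 6, Δ₂ = 44, Δ₃ = 56.
All leading minors are positive, so H is positive definite: a local minimum.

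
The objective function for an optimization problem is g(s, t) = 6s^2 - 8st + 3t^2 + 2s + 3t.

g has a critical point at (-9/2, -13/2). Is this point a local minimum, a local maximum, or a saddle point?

local minimum

The Hessian of g is constant: H = [[12, -8], [-8, 6]].
det(H) = 12·6 − (-8)² = 8.
det(H) > 0 and tr(H) = 18 > 0, so H is positive definite and the point is a local minimum.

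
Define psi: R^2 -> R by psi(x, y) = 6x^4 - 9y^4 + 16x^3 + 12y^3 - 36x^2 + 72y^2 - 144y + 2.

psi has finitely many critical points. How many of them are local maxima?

2

psi separates as a function of x plus a function of y, so ∇psi=0 decouples.
∂psi/∂x = 24x(x - 1)(x + 3) = 0 at x ∈ {-3, 0, 1}; ∂psi/∂y = -36(y - 2)(y - 1)(y + 2) = 0 at y ∈ {-2, 1, 2}.
The Hessian is diagonal: diag(psi_xx, psi_yy). Second derivatives: psi_xx(-3)=288, psi_xx(0)=-72, psi_xx(1)=96; psi_yy(-2)=-432, psi_yy(1)=108, psi_yy(2)=-144.
Local maxima occur where both diagonal entries negative: (0, -2), (0, 2). Count: 2.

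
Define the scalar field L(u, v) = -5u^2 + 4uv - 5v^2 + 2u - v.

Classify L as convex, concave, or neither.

concave

L is quadratic, so its Hessian is the constant matrix H = [[-10, 4], [4, -10]].
det(H) = 84, tr(H) = -20.
det(H) > 0 and tr(H) < 0, so H is negative definite everywhere: concave.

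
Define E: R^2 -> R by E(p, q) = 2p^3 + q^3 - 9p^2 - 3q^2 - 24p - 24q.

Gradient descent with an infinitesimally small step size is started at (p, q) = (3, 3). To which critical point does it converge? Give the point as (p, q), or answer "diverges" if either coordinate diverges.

E is separable, so gradient descent decouples: p follows -∂E/∂p, q follows -∂E/∂q.
∂E/∂p = 6(p - 4)(p + 1); at p=3 this is -24, so p increases.
∂E/∂q = 3(q - 4)(q + 2); at q=3 this is -15, so q increases.
p converges to its nearest critical value 4 (a local min of the p-part); q converges to 4. The iterate converges to (4, 4).

(4, 4)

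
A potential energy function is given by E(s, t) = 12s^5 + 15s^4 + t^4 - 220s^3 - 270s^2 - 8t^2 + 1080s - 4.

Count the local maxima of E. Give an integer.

2

E separates as a function of s plus a function of t, so ∇E=0 decouples.
∂E/∂s = 60(s - 3)(s - 1)(s + 2)(s + 3) = 0 at s ∈ {-3, -2, 1, 3}; ∂E/∂t = 4t(t - 2)(t + 2) = 0 at t ∈ {-2, 0, 2}.
The Hessian is diagonal: diag(E_ss, E_tt). Second derivatives: E_ss(-3)=-1440, E_ss(-2)=900, E_ss(1)=-1440, E_ss(3)=3600; E_tt(-2)=32, E_tt(0)=-16, E_tt(2)=32.
Local maxima occur where both diagonal entries negative: (-3, 0), (1, 0). Count: 2.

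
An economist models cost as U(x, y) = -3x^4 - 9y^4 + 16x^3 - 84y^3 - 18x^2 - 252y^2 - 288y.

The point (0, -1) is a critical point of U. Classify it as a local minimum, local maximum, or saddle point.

local maximum

The mixed partial ∂²U/∂x∂y is 0, so the Hessian at any point is diag(U_xx, U_yy) = diag(12(-3x^2 + 8x - 3), -36(3y^2 + 14y + 14)).
At (0, -1): H = diag(-36, -108).
Both eigenvalues are negative, so H is negative definite: a local maximum.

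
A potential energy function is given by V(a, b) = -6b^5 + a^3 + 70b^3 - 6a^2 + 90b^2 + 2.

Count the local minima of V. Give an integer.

2

V separates as a function of a plus a function of b, so ∇V=0 decouples.
∂V/∂a = 3a(a - 4) = 0 at a ∈ {0, 4}; ∂V/∂b = -30b(b - 3)(b + 1)(b + 2) = 0 at b ∈ {-2, -1, 0, 3}.
The Hessian is diagonal: diag(V_aa, V_bb). Second derivatives: V_aa(0)=-12, V_aa(4)=12; V_bb(-2)=300, V_bb(-1)=-120, V_bb(0)=180, V_bb(3)=-1800.
Local minima occur where both diagonal entries positive: (4, -2), (4, 0). Count: 2.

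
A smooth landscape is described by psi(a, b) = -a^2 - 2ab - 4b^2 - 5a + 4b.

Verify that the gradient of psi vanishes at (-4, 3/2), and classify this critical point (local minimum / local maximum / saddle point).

local maximum

∇psi = (-2a - 2b - 5, -2a - 8b + 4); substituting (-4, 3/2) gives ∇psi = (0, 0), so (-4, 3/2) is indeed a critical point.
The Hessian of psi is constant: H = [[-2, -2], [-2, -8]].
det(H) = (-2)·(-8) − (-2)² = 12.
det(H) > 0 and tr(H) = -10 < 0, so H is negative definite and the point is a local maximum.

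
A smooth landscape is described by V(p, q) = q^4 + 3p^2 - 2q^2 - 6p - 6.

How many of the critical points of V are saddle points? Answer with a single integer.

V separates as a function of p plus a function of q, so ∇V=0 decouples.
∂V/∂p = 6(p - 1) = 0 at p ∈ {1}; ∂V/∂q = 4q(q - 1)(q + 1) = 0 at q ∈ {-1, 0, 1}.
The Hessian is diagonal: diag(V_pp, V_qq). Second derivatives: V_pp(1)=6; V_qq(-1)=8, V_qq(0)=-4, V_qq(1)=8.
Saddle points occur where the two diagonal entries have opposite signs: (1, 0). Count: 1.

1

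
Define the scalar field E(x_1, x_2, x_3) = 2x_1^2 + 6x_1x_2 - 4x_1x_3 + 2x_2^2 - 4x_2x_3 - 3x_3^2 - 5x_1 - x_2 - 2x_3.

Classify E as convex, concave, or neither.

neither

E is quadratic, so its Hessian is the constant matrix H = [[4, 6, -4], [6, 4, -4], [-4, -4, -6]].
Leading principal minors: 4, -20, 184.
Neither pattern holds ⇒ H is indefinite ⇒ neither convex nor concave.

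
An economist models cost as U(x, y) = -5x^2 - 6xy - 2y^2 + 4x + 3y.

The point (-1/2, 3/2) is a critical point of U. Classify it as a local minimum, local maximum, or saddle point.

The Hessian of U is constant: H = [[-10, -6], [-6, -4]].
det(H) = (-10)·(-4) − (-6)² = 4.
det(H) > 0 and tr(H) = -14 < 0, so H is negative definite and the point is a local maximum.

local maximum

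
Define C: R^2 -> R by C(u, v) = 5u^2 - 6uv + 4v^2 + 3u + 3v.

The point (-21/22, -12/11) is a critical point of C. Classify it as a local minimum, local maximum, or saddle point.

The Hessian of C is constant: H = [[10, -6], [-6, 8]].
det(H) = 10·8 − (-6)² = 44.
det(H) > 0 and tr(H) = 18 > 0, so H is positive definite and the point is a local minimum.

local minimum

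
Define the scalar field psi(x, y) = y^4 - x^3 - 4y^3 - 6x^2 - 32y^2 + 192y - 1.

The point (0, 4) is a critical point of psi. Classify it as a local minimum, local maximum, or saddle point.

saddle point

The mixed partial ∂²psi/∂x∂y is 0, so the Hessian at any point is diag(psi_xx, psi_yy) = diag(-6(x + 2), 4(3y^2 - 6y - 16)).
At (0, 4): H = diag(-12, 32).
The eigenvalues have opposite signs, so H is indefinite: a saddle point.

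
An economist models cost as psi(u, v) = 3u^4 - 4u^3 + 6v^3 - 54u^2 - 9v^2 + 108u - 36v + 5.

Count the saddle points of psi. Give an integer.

psi separates as a function of u plus a function of v, so ∇psi=0 decouples.
∂psi/∂u = 12(u - 3)(u - 1)(u + 3) = 0 at u ∈ {-3, 1, 3}; ∂psi/∂v = 18(v - 2)(v + 1) = 0 at v ∈ {-1, 2}.
The Hessian is diagonal: diag(psi_uu, psi_vv). Second derivatives: psi_uu(-3)=288, psi_uu(1)=-96, psi_uu(3)=144; psi_vv(-1)=-54, psi_vv(2)=54.
Saddle points occur where the two diagonal entries have opposite signs: (-3, -1), (1, 2), (3, -1). Count: 3.

3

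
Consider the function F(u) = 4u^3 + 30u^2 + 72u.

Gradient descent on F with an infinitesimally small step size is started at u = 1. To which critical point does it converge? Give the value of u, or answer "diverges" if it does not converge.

F'(u) = 12(u + 2)(u + 3), so F'(1) = 144.
Gradient descent moves in the -F' direction, i.e. u is decreasing.
The nearest critical point in that direction is u = -2, where F'' = 12 > 0 (a local minimum). The iterate converges there.

-2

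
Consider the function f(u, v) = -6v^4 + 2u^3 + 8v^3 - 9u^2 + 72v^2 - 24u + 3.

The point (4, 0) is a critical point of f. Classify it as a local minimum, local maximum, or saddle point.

local minimum

The mixed partial ∂²f/∂u∂v is 0, so the Hessian at any point is diag(f_uu, f_vv) = diag(6(2u - 3), 24(-3v^2 + 2v + 6)).
At (4, 0): H = diag(30, 144).
Both eigenvalues are positive, so H is positive definite: a local minimum.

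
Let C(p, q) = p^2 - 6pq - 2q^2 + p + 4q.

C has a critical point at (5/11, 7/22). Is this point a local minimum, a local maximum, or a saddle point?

The Hessian of C is constant: H = [[2, -6], [-6, -4]].
det(H) = 2·(-4) − (-6)² = -44.
Since det(H) < 0, H is indefinite and the critical point is a saddle point.

saddle point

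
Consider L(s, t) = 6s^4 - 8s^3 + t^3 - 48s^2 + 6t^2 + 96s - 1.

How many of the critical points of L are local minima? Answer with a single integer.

L separates as a function of s plus a function of t, so ∇L=0 decouples.
∂L/∂s = 24(s - 2)(s - 1)(s + 2) = 0 at s ∈ {-2, 1, 2}; ∂L/∂t = 3t(t + 4) = 0 at t ∈ {-4, 0}.
The Hessian is diagonal: diag(L_ss, L_tt). Second derivatives: L_ss(-2)=288, L_ss(1)=-72, L_ss(2)=96; L_tt(-4)=-12, L_tt(0)=12.
Local minima occur where both diagonal entries positive: (-2, 0), (2, 0). Count: 2.

2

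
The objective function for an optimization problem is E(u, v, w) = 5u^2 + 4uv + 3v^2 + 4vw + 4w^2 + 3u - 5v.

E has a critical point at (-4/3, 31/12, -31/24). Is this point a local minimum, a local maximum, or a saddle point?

The Hessian is constant: H = [[10, 4, 0], [4, 6, 4], [0, 4, 8]].
Leading principal minors: Δ₁ = 10, Δ₂ = 44, Δ₃ = 192.
All leading minors are positive, so H is positive definite: a local minimum.

local minimum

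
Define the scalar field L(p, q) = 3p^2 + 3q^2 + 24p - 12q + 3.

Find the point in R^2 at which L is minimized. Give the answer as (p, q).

L(p,q) separates as A(p) + B(q) + 3, so its minimum is min A + min B + 3.
A'(p) = 6p + 24 vanishes at p ∈ {-4}; B'(q) = 6q - 12 vanishes at q ∈ {2}.
Local minima of A (where A''>0): A(-4)=-48. Local minima of B: B(2)=-12.
So the global minimum of L is A(-4) + B(2) + 3 = -48 − 12 + 3 = -57, attained at (-4, 2).

(-4, 2)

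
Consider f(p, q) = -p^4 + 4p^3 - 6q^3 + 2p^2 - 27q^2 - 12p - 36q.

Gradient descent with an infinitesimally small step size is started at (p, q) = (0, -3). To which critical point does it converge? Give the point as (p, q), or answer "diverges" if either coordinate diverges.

f is separable, so gradient descent decouples: p follows -∂f/∂p, q follows -∂f/∂q.
∂f/∂p = -4(p - 3)(p - 1)(p + 1); at p=0 this is -12, so p increases.
∂f/∂q = -18(q + 1)(q + 2); at q=-3 this is -36, so q increases.
p converges to its nearest critical value 1 (a local min of the p-part); q converges to -2. The iterate converges to (1, -2).

(1, -2)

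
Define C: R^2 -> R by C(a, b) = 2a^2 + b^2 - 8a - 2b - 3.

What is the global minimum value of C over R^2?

C(a,b) separates as P(a) + Q(b) − 3, so its minimum is min P + min Q − 3.
P'(a) = 4a - 8 vanishes at a ∈ {2}; Q'(b) = 2b - 2 vanishes at b ∈ {1}.
Local minima of P (where P''>0): P(2)=-8. Local minima of Q: Q(1)=-1.
So the global minimum of C is P(2) + Q(1) − 3 = -8 − 1 − 3 = -12, attained at (2, 1).

-12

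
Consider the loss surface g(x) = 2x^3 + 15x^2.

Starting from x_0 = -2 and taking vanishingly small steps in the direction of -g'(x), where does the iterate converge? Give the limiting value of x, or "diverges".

0

g'(x) = 6x(x + 5), so g'(-2) = -36.
Gradient descent moves in the -g' direction, i.e. x is increasing.
The nearest critical point in that direction is x = 0, where g'' = 30 > 0 (a local minimum). The iterate converges there.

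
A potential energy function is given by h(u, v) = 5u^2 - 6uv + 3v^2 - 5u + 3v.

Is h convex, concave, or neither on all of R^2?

convex

h is quadratic, so its Hessian is the constant matrix H = [[10, -6], [-6, 6]].
det(H) = 24, tr(H) = 16.
det(H) > 0 and tr(H) > 0, so H is positive definite everywhere: convex.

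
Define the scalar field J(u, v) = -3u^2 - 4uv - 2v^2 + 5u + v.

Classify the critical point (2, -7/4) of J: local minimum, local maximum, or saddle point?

local maximum

The Hessian of J is constant: H = [[-6, -4], [-4, -4]].
det(H) = (-6)·(-4) − (-4)² = 8.
det(H) > 0 and tr(H) = -10 < 0, so H is negative definite and the point is a local maximum.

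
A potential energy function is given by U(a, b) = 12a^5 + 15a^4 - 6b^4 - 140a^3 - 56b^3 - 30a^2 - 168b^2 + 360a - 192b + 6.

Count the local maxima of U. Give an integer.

U separates as a function of a plus a function of b, so ∇U=0 decouples.
∂U/∂a = 60(a - 2)(a - 1)(a + 1)(a + 3) = 0 at a ∈ {-3, -1, 1, 2}; ∂U/∂b = -24(b + 1)(b + 2)(b + 4) = 0 at b ∈ {-4, -2, -1}.
The Hessian is diagonal: diag(U_aa, U_bb). Second derivatives: U_aa(-3)=-2400, U_aa(-1)=720, U_aa(1)=-480, U_aa(2)=900; U_bb(-4)=-144, U_bb(-2)=48, U_bb(-1)=-72.
Local maxima occur where both diagonal entries negative: (-3, -4), (-3, -1), (1, -4), (1, -1). Count: 4.

4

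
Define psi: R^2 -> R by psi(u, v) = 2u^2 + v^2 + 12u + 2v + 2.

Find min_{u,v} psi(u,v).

psi(u,v) separates as P(u) + Q(v) + 2, so its minimum is min P + min Q + 2.
P'(u) = 4u + 12 vanishes at u ∈ {-3}; Q'(v) = 2v + 2 vanishes at v ∈ {-1}.
Local minima of P (where P''>0): P(-3)=-18. Local minima of Q: Q(-1)=-1.
So the global minimum of psi is P(-3) + Q(-1) + 2 = -18 − 1 + 2 = -17, attained at (-3, -1).

-17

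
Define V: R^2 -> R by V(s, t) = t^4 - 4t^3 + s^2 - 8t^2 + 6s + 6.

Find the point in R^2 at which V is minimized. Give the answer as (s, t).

(-3, 4)

V(s,t) separates as P(s) + Q(t) + 6, so its minimum is min P + min Q + 6.
P'(s) = 2s + 6 vanishes at s ∈ {-3}; Q'(t) = 4t(t - 4)(t + 1) vanishes at t ∈ {-1, 0, 4}.
Local minima of P (where P''>0): P(-3)=-9. Local minima of Q: Q(-1)=-3, Q(4)=-128.
So the global minimum of V is P(-3) + Q(4) + 6 = -9 − 128 + 6 = -131, attained at (-3, 4).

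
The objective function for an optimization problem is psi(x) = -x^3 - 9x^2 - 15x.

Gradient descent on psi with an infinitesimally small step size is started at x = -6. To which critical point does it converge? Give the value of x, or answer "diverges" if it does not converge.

psi'(x) = -3(x + 1)(x + 5), so psi'(-6) = -15.
Gradient descent moves in the -psi' direction, i.e. x is increasing.
The nearest critical point in that direction is x = -5, where psi'' = 12 > 0 (a local minimum). The iterate converges there.

-5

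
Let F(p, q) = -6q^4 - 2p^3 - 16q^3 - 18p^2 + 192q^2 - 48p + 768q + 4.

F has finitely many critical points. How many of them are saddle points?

F separates as a function of p plus a function of q, so ∇F=0 decouples.
∂F/∂p = -6(p + 2)(p + 4) = 0 at p ∈ {-4, -2}; ∂F/∂q = -24(q - 4)(q + 2)(q + 4) = 0 at q ∈ {-4, -2, 4}.
The Hessian is diagonal: diag(F_pp, F_qq). Second derivatives: F_pp(-4)=12, F_pp(-2)=-12; F_qq(-4)=-384, F_qq(-2)=288, F_qq(4)=-1152.
Saddle points occur where the two diagonal entries have opposite signs: (-4, -4), (-4, 4), (-2, -2). Count: 3.

3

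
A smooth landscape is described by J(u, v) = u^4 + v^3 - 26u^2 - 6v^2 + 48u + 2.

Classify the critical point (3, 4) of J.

The mixed partial ∂²J/∂u∂v is 0, so the Hessian at any point is diag(J_uu, J_vv) = diag(4(3u^2 - 13), 6(v - 2)).
At (3, 4): H = diag(56, 12).
Both eigenvalues are positive, so H is positive definite: a local minimum.

local minimum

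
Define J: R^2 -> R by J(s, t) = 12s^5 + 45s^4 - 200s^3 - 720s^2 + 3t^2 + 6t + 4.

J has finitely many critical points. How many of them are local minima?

2

J separates as a function of s plus a function of t, so ∇J=0 decouples.
∂J/∂s = 60s(s - 3)(s + 2)(s + 4) = 0 at s ∈ {-4, -2, 0, 3}; ∂J/∂t = 6(t + 1) = 0 at t ∈ {-1}.
The Hessian is diagonal: diag(J_ss, J_tt). Second derivatives: J_ss(-4)=-3360, J_ss(-2)=1200, J_ss(0)=-1440, J_ss(3)=6300; J_tt(-1)=6.
Local minima occur where both diagonal entries positive: (-2, -1), (3, -1). Count: 2.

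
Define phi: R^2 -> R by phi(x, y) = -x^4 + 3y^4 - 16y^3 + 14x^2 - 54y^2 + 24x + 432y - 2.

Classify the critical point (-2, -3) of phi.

saddle point

The mixed partial ∂²phi/∂x∂y is 0, so the Hessian at any point is diag(phi_xx, phi_yy) = diag(4(-3x^2 + 7), 12(3y^2 - 8y - 9)).
At (-2, -3): H = diag(-20, 504).
The eigenvalues have opposite signs, so H is indefinite: a saddle point.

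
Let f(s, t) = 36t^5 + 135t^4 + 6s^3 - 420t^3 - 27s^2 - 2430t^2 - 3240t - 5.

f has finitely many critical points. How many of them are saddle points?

f separates as a function of s plus a function of t, so ∇f=0 decouples.
∂f/∂s = 18s(s - 3) = 0 at s ∈ {0, 3}; ∂f/∂t = 180(t - 3)(t + 1)(t + 2)(t + 3) = 0 at t ∈ {-3, -2, -1, 3}.
The Hessian is diagonal: diag(f_ss, f_tt). Second derivatives: f_ss(0)=-54, f_ss(3)=54; f_tt(-3)=-2160, f_tt(-2)=900, f_tt(-1)=-1440, f_tt(3)=21600.
Saddle points occur where the two diagonal entries have opposite signs: (0, -2), (0, 3), (3, -3), (3, -1). Count: 4.

4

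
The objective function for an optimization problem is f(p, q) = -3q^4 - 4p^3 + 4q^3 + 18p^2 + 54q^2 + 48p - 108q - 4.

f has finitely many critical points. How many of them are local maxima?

2

f separates as a function of p plus a function of q, so ∇f=0 decouples.
∂f/∂p = -12(p - 4)(p + 1) = 0 at p ∈ {-1, 4}; ∂f/∂q = -12(q - 3)(q - 1)(q + 3) = 0 at q ∈ {-3, 1, 3}.
The Hessian is diagonal: diag(f_pp, f_qq). Second derivatives: f_pp(-1)=60, f_pp(4)=-60; f_qq(-3)=-288, f_qq(1)=96, f_qq(3)=-144.
Local maxima occur where both diagonal entries negative: (4, -3), (4, 3). Count: 2.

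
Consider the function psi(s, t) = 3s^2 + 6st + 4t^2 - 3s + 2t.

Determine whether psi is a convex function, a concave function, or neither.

psi is quadratic, so its Hessian is the constant matrix H = [[6, 6], [6, 8]].
det(H) = 12, tr(H) = 14.
det(H) > 0 and tr(H) > 0, so H is positive definite everywhere: convex.

convex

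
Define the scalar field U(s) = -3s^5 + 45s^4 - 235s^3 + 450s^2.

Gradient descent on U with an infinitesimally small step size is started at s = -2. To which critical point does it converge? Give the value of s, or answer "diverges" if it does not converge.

0

U'(s) = -15s(s - 5)(s - 4)(s - 3), so U'(-2) = -6300.
Gradient descent moves in the -U' direction, i.e. s is increasing.
The nearest critical point in that direction is s = 0, where U'' = 900 > 0 (a local minimum). The iterate converges there.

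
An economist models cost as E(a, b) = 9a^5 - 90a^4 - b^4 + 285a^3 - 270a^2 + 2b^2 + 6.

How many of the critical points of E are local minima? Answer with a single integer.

E separates as a function of a plus a function of b, so ∇E=0 decouples.
∂E/∂a = 45a(a - 4)(a - 3)(a - 1) = 0 at a ∈ {0, 1, 3, 4}; ∂E/∂b = -4b(b - 1)(b + 1) = 0 at b ∈ {-1, 0, 1}.
The Hessian is diagonal: diag(E_aa, E_bb). Second derivatives: E_aa(0)=-540, E_aa(1)=270, E_aa(3)=-270, E_aa(4)=540; E_bb(-1)=-8, E_bb(0)=4, E_bb(1)=-8.
Local minima occur where both diagonal entries positive: (1, 0), (4, 0). Count: 2.

2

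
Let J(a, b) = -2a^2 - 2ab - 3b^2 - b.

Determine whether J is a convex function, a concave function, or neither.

concave

J is quadratic, so its Hessian is the constant matrix H = [[-4, -2], [-2, -6]].
det(H) = 20, tr(H) = -10.
det(H) > 0 and tr(H) < 0, so H is negative definite everywhere: concave.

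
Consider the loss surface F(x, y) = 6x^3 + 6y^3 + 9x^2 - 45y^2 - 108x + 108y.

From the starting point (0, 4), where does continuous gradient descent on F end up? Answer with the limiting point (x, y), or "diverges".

F is separable, so gradient descent decouples: x follows -∂F/∂x, y follows -∂F/∂y.
∂F/∂x = 18(x - 2)(x + 3); at x=0 this is -108, so x increases.
∂F/∂y = 18(y - 3)(y - 2); at y=4 this is 36, so y decreases.
x converges to its nearest critical value 2 (a local min of the x-part); y converges to 3. The iterate converges to (2, 3).

(2, 3)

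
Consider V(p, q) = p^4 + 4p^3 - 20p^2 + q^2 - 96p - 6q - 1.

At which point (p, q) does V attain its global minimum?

(3, 3)

V(p,q) separates as A(p) + B(q) − 1, so its minimum is min A + min B − 1.
A'(p) = 4(p - 3)(p + 2)(p + 4) vanishes at p ∈ {-4, -2, 3}; B'(q) = 2q - 6 vanishes at q ∈ {3}.
Local minima of A (where A''>0): A(-4)=64, A(3)=-279. Local minima of B: B(3)=-9.
So the global minimum of V is A(3) + B(3) − 1 = -279 − 9 − 1 = -289, attained at (3, 3).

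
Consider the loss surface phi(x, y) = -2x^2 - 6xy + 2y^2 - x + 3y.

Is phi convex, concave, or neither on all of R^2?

phi is quadratic, so its Hessian is the constant matrix H = [[-4, -6], [-6, 4]].
det(H) = -52, tr(H) = 0.
det(H) < 0, so H is indefinite: neither convex nor concave.

neither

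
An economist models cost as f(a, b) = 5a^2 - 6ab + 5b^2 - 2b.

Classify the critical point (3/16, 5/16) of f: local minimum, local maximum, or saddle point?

The Hessian of f is constant: H = [[10, -6], [-6, 10]].
det(H) = 10·10 − (-6)² = 64.
det(H) > 0 and tr(H) = 20 > 0, so H is positive definite and the point is a local minimum.

local minimum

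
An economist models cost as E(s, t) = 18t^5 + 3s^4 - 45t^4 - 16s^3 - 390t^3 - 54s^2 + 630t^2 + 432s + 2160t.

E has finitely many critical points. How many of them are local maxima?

2

E separates as a function of s plus a function of t, so ∇E=0 decouples.
∂E/∂s = 12(s - 4)(s - 3)(s + 3) = 0 at s ∈ {-3, 3, 4}; ∂E/∂t = 90(t - 4)(t - 2)(t + 1)(t + 3) = 0 at t ∈ {-3, -1, 2, 4}.
The Hessian is diagonal: diag(E_ss, E_tt). Second derivatives: E_ss(-3)=504, E_ss(3)=-72, E_ss(4)=84; E_tt(-3)=-6300, E_tt(-1)=2700, E_tt(2)=-2700, E_tt(4)=6300.
Local maxima occur where both diagonal entries negative: (3, -3), (3, 2). Count: 2.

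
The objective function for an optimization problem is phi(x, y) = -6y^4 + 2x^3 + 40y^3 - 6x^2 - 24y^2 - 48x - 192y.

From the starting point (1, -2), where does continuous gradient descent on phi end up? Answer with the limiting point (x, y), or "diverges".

phi is separable, so gradient descent decouples: x follows -∂phi/∂x, y follows -∂phi/∂y.
∂phi/∂x = 6(x - 4)(x + 2); at x=1 this is -54, so x increases.
∂phi/∂y = -24(y - 4)(y - 2)(y + 1); at y=-2 this is 576, so y decreases.
The y-coordinate has no critical point in that direction and runs off to infinity.

diverges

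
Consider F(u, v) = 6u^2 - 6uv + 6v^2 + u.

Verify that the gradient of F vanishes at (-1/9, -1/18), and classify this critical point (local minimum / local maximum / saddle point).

∇F = (12u - 6v + 1, -6u + 12v); substituting (-1/9, -1/18) gives ∇F = (0, 0), so (-1/9, -1/18) is indeed a critical point.
The Hessian of F is constant: H = [[12, -6], [-6, 12]].
det(H) = 12·12 − (-6)² = 108.
det(H) > 0 and tr(H) = 24 > 0, so H is positive definite and the point is a local minimum.

local minimum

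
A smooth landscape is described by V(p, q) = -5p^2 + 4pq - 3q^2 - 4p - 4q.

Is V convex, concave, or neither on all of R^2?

concave

V is quadratic, so its Hessian is the constant matrix H = [[-10, 4], [4, -6]].
det(H) = 44, tr(H) = -16.
det(H) > 0 and tr(H) < 0, so H is negative definite everywhere: concave.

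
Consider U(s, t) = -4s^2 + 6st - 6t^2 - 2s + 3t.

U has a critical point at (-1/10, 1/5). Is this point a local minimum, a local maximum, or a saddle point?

local maximum

The Hessian of U is constant: H = [[-8, 6], [6, -12]].
det(H) = (-8)·(-12) − 6² = 60.
det(H) > 0 and tr(H) = -20 < 0, so H is negative definite and the point is a local maximum.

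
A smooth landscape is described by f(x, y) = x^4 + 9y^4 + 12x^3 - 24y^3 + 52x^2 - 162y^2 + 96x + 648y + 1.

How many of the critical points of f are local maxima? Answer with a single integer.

f separates as a function of x plus a function of y, so ∇f=0 decouples.
∂f/∂x = 4(x + 2)(x + 3)(x + 4) = 0 at x ∈ {-4, -3, -2}; ∂f/∂y = 36(y - 3)(y - 2)(y + 3) = 0 at y ∈ {-3, 2, 3}.
The Hessian is diagonal: diag(f_xx, f_yy). Second derivatives: f_xx(-4)=8, f_xx(-3)=-4, f_xx(-2)=8; f_yy(-3)=1080, f_yy(2)=-180, f_yy(3)=216.
Local maxima occur where both diagonal entries negative: (-3, 2). Count: 1.

1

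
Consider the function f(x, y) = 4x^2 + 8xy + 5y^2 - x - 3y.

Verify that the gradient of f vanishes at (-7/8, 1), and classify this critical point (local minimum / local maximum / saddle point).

∇f = (8x + 8y - 1, 8x + 10y - 3); substituting (-7/8, 1) gives ∇f = (0, 0), so (-7/8, 1) is indeed a critical point.
The Hessian of f is constant: H = [[8, 8], [8, 10]].
det(H) = 8·10 − 8² = 16.
det(H) > 0 and tr(H) = 18 > 0, so H is positive definite and the point is a local minimum.

local minimum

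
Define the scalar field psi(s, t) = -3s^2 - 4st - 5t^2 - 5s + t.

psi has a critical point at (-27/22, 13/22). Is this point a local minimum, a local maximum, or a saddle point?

local maximum

The Hessian of psi is constant: H = [[-6, -4], [-4, -10]].
det(H) = (-6)·(-10) − (-4)² = 44.
det(H) > 0 and tr(H) = -16 < 0, so H is negative definite and the point is a local maximum.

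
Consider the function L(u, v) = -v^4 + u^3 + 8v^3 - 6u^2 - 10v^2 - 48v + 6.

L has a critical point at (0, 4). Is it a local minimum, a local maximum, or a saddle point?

local maximum

The mixed partial ∂²L/∂u∂v is 0, so the Hessian at any point is diag(L_uu, L_vv) = diag(6(u - 2), 4(-3v^2 + 12v - 5)).
At (0, 4): H = diag(-12, -20).
Both eigenvalues are negative, so H is negative definite: a local maximum.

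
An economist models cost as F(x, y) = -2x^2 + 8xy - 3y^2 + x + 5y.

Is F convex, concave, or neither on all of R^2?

F is quadratic, so its Hessian is the constant matrix H = [[-4, 8], [8, -6]].
det(H) = -40, tr(H) = -10.
det(H) < 0, so H is indefinite: neither convex nor concave.

neither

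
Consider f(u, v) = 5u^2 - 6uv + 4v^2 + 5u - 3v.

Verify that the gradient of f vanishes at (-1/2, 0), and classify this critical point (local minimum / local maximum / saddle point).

local minimum

∇f = (10u - 6v + 5, -6u + 8v - 3); substituting (-1/2, 0) gives ∇f = (0, 0), so (-1/2, 0) is indeed a critical point.
The Hessian of f is constant: H = [[10, -6], [-6, 8]].
det(H) = 10·8 − (-6)² = 44.
det(H) > 0 and tr(H) = 18 > 0, so H is positive definite and the point is a local minimum.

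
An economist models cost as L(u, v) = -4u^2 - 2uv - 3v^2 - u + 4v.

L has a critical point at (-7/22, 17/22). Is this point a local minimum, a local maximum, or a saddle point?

The Hessian of L is constant: H = [[-8, -2], [-2, -6]].
det(H) = (-8)·(-6) − (-2)² = 44.
det(H) > 0 and tr(H) = -14 < 0, so H is negative definite and the point is a local maximum.

local maximum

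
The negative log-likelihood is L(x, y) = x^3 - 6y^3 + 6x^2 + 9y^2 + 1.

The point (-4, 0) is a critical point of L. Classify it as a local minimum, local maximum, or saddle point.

saddle point

The mixed partial ∂²L/∂x∂y is 0, so the Hessian at any point is diag(L_xx, L_yy) = diag(6(x + 2), 18(-2y + 1)).
At (-4, 0): H = diag(-12, 18).
The eigenvalues have opposite signs, so H is indefinite: a saddle point.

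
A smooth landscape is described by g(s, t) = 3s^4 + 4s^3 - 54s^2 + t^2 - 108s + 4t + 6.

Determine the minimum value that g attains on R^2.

g(s,t) separates as P(s) + Q(t) + 6, so its minimum is min P + min Q + 6.
P'(s) = 12(s - 3)(s + 1)(s + 3) vanishes at s ∈ {-3, -1, 3}; Q'(t) = 2(t + 2) vanishes at t ∈ {-2}.
Local minima of P (where P''>0): P(-3)=-27, P(3)=-459. Local minima of Q: Q(-2)=-4.
So the global minimum of g is P(3) + Q(-2) + 6 = -459 − 4 + 6 = -457, attained at (3, -2).

-457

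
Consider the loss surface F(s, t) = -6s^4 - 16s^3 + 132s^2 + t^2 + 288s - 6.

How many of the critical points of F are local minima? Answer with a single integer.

1

F separates as a function of s plus a function of t, so ∇F=0 decouples.
∂F/∂s = -24(s - 3)(s + 1)(s + 4) = 0 at s ∈ {-4, -1, 3}; ∂F/∂t = 2t = 0 at t ∈ {0}.
The Hessian is diagonal: diag(F_ss, F_tt). Second derivatives: F_ss(-4)=-504, F_ss(-1)=288, F_ss(3)=-672; F_tt(0)=2.
Local minima occur where both diagonal entries positive: (-1, 0). Count: 1.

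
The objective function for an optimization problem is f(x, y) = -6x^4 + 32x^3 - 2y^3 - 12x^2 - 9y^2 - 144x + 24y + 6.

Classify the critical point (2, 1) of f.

saddle point

The mixed partial ∂²f/∂x∂y is 0, so the Hessian at any point is diag(f_xx, f_yy) = diag(24(-3x^2 + 8x - 1), -6(2y + 3)).
At (2, 1): H = diag(72, -30).
The eigenvalues have opposite signs, so H is indefinite: a saddle point.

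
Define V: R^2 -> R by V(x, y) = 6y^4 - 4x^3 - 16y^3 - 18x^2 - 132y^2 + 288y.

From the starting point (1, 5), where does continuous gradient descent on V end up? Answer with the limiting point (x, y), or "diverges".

V is separable, so gradient descent decouples: x follows -∂V/∂x, y follows -∂V/∂y.
∂V/∂x = -12x(x + 3); at x=1 this is -48, so x increases.
∂V/∂y = 24(y - 4)(y - 1)(y + 3); at y=5 this is 768, so y decreases.
The x-coordinate has no critical point in that direction and runs off to infinity.

diverges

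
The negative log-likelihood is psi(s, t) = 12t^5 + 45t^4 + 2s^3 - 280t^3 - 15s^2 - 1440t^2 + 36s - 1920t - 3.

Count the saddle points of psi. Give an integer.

4

psi separates as a function of s plus a function of t, so ∇psi=0 decouples.
∂psi/∂s = 6(s - 3)(s - 2) = 0 at s ∈ {2, 3}; ∂psi/∂t = 60(t - 4)(t + 1)(t + 2)(t + 4) = 0 at t ∈ {-4, -2, -1, 4}.
The Hessian is diagonal: diag(psi_ss, psi_tt). Second derivatives: psi_ss(2)=-6, psi_ss(3)=6; psi_tt(-4)=-2880, psi_tt(-2)=720, psi_tt(-1)=-900, psi_tt(4)=14400.
Saddle points occur where the two diagonal entries have opposite signs: (2, -2), (2, 4), (3, -4), (3, -1). Count: 4.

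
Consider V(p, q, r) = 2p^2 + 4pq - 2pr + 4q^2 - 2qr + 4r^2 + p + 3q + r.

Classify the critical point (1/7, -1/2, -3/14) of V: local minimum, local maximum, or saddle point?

local minimum

The Hessian is constant: H = [[4, 4, -2], [4, 8, -2], [-2, -2, 8]].
Leading principal minors: Δ₁ = 4, Δ₂ = 16, Δ₃ = 112.
All leading minors are positive, so H is positive definite: a local minimum.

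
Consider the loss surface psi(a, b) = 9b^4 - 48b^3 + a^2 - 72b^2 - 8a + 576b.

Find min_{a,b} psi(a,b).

-928

psi(a,b) separates as P(a) + Q(b), so its minimum is min P + min Q.
P'(a) = 2a - 8 vanishes at a ∈ {4}; Q'(b) = 36(b - 4)(b - 2)(b + 2) vanishes at b ∈ {-2, 2, 4}.
Local minima of P (where P''>0): P(4)=-16. Local minima of Q: Q(-2)=-912, Q(4)=384.
So the global minimum of psi is P(4) + Q(-2) = -16 − 912 = -928, attained at (4, -2).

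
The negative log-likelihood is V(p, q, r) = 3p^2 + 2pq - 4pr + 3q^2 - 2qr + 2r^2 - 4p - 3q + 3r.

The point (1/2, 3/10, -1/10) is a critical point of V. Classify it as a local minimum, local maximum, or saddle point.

The Hessian is constant: H = [[6, 2, -4], [2, 6, -2], [-4, -2, 4]].
Leading principal minors: Δ₁ = 6, Δ₂ = 32, Δ₃ = 40.
All leading minors are positive, so H is positive definite: a local minimum.

local minimum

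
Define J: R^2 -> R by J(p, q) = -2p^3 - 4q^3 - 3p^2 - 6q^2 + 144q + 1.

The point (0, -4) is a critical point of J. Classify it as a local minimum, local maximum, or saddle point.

The mixed partial ∂²J/∂p∂q is 0, so the Hessian at any point is diag(J_pp, J_qq) = diag(-6(2p + 1), -12(2q + 1)).
At (0, -4): H = diag(-6, 84).
The eigenvalues have opposite signs, so H is indefinite: a saddle point.

saddle point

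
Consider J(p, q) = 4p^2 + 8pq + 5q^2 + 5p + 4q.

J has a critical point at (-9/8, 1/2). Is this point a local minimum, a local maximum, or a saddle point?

local minimum

The Hessian of J is constant: H = [[8, 8], [8, 10]].
det(H) = 8·10 − 8² = 16.
det(H) > 0 and tr(H) = 18 > 0, so H is positive definite and the point is a local minimum.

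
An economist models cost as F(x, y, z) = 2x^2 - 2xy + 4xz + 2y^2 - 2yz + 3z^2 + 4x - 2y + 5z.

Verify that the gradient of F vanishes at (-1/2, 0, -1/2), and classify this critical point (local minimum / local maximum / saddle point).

local minimum

∇F = (4x - 2y + 4z + 4, -2x + 4y - 2z - 2, 4x - 2y + 6z + 5); substituting (-1/2, 0, -1/2) gives ∇F = (0, 0, 0), so (-1/2, 0, -1/2) is indeed a critical point.
The Hessian is constant: H = [[4, -2, 4], [-2, 4, -2], [4, -2, 6]].
Leading principal minors: Δ₁ = 4, Δ₂ = 12, Δ₃ = 24.
All leading minors are positive, so H is positive definite: a local minimum.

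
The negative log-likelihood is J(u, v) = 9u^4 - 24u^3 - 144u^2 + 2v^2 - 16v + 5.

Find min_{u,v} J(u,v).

J(u,v) separates as P(u) + Q(v) + 5, so its minimum is min P + min Q + 5.
P'(u) = 36u(u - 4)(u + 2) vanishes at u ∈ {-2, 0, 4}; Q'(v) = 4v - 16 vanishes at v ∈ {4}.
Local minima of P (where P''>0): P(-2)=-240, P(4)=-1536. Local minima of Q: Q(4)=-32.
So the global minimum of J is P(4) + Q(4) + 5 = -1536 − 32 + 5 = -1563, attained at (4, 4).

-1563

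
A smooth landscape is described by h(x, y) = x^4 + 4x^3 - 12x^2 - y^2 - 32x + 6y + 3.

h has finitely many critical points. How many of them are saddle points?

h separates as a function of x plus a function of y, so ∇h=0 decouples.
∂h/∂x = 4(x - 2)(x + 1)(x + 4) = 0 at x ∈ {-4, -1, 2}; ∂h/∂y = -2(y - 3) = 0 at y ∈ {3}.
The Hessian is diagonal: diag(h_xx, h_yy). Second derivatives: h_xx(-4)=72, h_xx(-1)=-36, h_xx(2)=72; h_yy(3)=-2.
Saddle points occur where the two diagonal entries have opposite signs: (-4, 3), (2, 3). Count: 2.

2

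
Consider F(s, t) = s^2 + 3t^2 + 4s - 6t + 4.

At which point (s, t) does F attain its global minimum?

F(s,t) separates as P(s) + Q(t) + 4, so its minimum is min P + min Q + 4.
P'(s) = 2s + 4 vanishes at s ∈ {-2}; Q'(t) = 6(t - 1) vanishes at t ∈ {1}.
Local minima of P (where P''>0): P(-2)=-4. Local minima of Q: Q(1)=-3.
So the global minimum of F is P(-2) + Q(1) + 4 = -4 − 3 + 4 = -3, attained at (-2, 1).

(-2, 1)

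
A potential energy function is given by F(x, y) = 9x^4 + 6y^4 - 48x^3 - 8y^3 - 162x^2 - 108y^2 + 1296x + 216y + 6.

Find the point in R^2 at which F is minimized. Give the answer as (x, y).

(-3, -3)

F(x,y) separates as P(x) + Q(y) + 6, so its minimum is min P + min Q + 6.
P'(x) = 36(x - 4)(x - 3)(x + 3) vanishes at x ∈ {-3, 3, 4}; Q'(y) = 24(y - 3)(y - 1)(y + 3) vanishes at y ∈ {-3, 1, 3}.
Local minima of P (where P''>0): P(-3)=-3321, P(4)=1824. Local minima of Q: Q(-3)=-918, Q(3)=-54.
So the global minimum of F is P(-3) + Q(-3) + 6 = -3321 − 918 + 6 = -4233, attained at (-3, -3).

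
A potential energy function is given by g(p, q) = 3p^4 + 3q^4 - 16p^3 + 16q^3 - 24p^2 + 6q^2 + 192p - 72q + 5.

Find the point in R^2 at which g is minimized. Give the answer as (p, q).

g(p,q) separates as A(p) + B(q) + 5, so its minimum is min A + min B + 5.
A'(p) = 12(p - 4)(p - 2)(p + 2) vanishes at p ∈ {-2, 2, 4}; B'(q) = 12(q - 1)(q + 2)(q + 3) vanishes at q ∈ {-3, -2, 1}.
Local minima of A (where A''>0): A(-2)=-304, A(4)=128. Local minima of B: B(-3)=81, B(1)=-47.
So the global minimum of g is A(-2) + B(1) + 5 = -304 − 47 + 5 = -346, attained at (-2, 1).

(-2, 1)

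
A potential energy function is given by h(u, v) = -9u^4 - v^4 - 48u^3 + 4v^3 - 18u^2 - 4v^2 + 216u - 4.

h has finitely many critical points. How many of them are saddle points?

h separates as a function of u plus a function of v, so ∇h=0 decouples.
∂h/∂u = -36(u - 1)(u + 2)(u + 3) = 0 at u ∈ {-3, -2, 1}; ∂h/∂v = -4v(v - 2)(v - 1) = 0 at v ∈ {0, 1, 2}.
The Hessian is diagonal: diag(h_uu, h_vv). Second derivatives: h_uu(-3)=-144, h_uu(-2)=108, h_uu(1)=-432; h_vv(0)=-8, h_vv(1)=4, h_vv(2)=-8.
Saddle points occur where the two diagonal entries have opposite signs: (-3, 1), (-2, 0), (-2, 2), (1, 1). Count: 4.

4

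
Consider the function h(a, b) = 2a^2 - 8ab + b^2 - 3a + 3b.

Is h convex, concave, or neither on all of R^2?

neither

h is quadratic, so its Hessian is the constant matrix H = [[4, -8], [-8, 2]].
det(H) = -56, tr(H) = 6.
det(H) < 0, so H is indefinite: neither convex nor concave.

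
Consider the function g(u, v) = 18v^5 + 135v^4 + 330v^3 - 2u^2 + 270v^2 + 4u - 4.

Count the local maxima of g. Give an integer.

2

g separates as a function of u plus a function of v, so ∇g=0 decouples.
∂g/∂u = -4(u - 1) = 0 at u ∈ {1}; ∂g/∂v = 90v(v + 1)(v + 2)(v + 3) = 0 at v ∈ {-3, -2, -1, 0}.
The Hessian is diagonal: diag(g_uu, g_vv). Second derivatives: g_uu(1)=-4; g_vv(-3)=-540, g_vv(-2)=180, g_vv(-1)=-180, g_vv(0)=540.
Local maxima occur where both diagonal entries negative: (1, -3), (1, -1). Count: 2.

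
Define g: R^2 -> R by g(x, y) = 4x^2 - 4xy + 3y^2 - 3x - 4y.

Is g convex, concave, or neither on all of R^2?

convex

g is quadratic, so its Hessian is the constant matrix H = [[8, -4], [-4, 6]].
det(H) = 32, tr(H) = 14.
det(H) > 0 and tr(H) > 0, so H is positive definite everywhere: convex.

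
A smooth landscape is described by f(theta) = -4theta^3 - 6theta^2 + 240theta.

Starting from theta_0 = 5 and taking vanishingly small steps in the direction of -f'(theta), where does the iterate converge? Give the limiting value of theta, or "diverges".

f'(theta) = -12(theta - 4)(theta + 5), so f'(5) = -120.
Gradient descent moves in the -f' direction, i.e. theta is increasing.
There is no critical point above theta=5, and f' keeps the same sign, so the iterate runs off to +∞.

diverges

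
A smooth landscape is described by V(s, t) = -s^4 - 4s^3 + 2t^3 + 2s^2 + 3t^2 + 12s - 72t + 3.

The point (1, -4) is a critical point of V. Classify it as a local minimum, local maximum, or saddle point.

local maximum

The mixed partial ∂²V/∂s∂t is 0, so the Hessian at any point is diag(V_ss, V_tt) = diag(4(-3s^2 - 6s + 1), 6(2t + 1)).
At (1, -4): H = diag(-32, -42).
Both eigenvalues are negative, so H is negative definite: a local maximum.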